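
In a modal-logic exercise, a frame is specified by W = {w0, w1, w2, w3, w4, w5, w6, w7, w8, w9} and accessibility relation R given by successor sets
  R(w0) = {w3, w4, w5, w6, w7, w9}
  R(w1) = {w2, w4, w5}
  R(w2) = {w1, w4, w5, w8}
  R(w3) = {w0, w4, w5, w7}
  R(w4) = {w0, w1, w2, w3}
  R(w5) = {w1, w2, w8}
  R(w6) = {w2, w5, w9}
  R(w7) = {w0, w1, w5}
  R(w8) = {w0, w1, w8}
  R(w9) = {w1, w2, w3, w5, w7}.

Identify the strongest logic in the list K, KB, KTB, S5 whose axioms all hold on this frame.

K

Symmetric (axiom B): no — w0 R w5 but not w5 R w0.
Reflexive (axiom T): no — w0 is not related to itself.
Euclidean (axiom 5): no — w0 R w3 and w0 R w6, but not w3 R w6.
So F validates K; KB would additionally require R to be symmetric. The strongest is K.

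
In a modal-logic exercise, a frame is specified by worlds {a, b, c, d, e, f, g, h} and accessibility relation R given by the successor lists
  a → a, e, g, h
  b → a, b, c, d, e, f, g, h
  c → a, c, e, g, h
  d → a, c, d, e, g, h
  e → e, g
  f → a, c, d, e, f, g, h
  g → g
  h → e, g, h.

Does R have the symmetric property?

No

Symmetric: no — a R e but not e R a.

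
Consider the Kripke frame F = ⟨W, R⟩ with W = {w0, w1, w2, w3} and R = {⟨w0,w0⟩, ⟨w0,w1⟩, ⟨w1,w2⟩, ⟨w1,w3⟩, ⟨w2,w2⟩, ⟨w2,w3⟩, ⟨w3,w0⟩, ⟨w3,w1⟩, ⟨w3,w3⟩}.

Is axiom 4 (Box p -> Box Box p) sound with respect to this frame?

No

The schema 4 characterises exactly the transitive frames.
Transitive: no — w0 R w1 and w1 R w2, but not w0 R w2.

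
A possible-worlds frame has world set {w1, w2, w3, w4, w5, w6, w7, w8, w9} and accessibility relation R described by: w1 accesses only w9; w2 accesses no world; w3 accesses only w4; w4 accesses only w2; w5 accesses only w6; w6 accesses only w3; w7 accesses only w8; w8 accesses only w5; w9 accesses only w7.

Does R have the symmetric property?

Symmetric: no — w1 R w9 but not w9 R w1.

No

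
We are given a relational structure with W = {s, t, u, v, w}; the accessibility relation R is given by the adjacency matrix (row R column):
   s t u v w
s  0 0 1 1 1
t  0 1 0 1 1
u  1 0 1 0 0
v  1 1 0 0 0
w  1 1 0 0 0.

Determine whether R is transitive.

Transitive: no — s R v and v R t, but not s R t.

No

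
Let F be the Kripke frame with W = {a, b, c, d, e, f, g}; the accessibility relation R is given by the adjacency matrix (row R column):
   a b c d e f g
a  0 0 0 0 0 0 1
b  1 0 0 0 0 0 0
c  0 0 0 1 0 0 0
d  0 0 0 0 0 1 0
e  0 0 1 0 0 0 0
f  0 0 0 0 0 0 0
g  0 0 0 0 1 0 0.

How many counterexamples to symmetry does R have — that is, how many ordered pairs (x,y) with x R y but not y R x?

6

Enumerating: (a,g), (b,a), (c,d), (d,f), (e,c), (g,e).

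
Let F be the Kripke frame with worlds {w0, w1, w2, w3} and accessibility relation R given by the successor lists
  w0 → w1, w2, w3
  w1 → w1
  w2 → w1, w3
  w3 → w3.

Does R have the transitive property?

Transitive: yes — every two-step R-path is closed by a direct edge.

Yes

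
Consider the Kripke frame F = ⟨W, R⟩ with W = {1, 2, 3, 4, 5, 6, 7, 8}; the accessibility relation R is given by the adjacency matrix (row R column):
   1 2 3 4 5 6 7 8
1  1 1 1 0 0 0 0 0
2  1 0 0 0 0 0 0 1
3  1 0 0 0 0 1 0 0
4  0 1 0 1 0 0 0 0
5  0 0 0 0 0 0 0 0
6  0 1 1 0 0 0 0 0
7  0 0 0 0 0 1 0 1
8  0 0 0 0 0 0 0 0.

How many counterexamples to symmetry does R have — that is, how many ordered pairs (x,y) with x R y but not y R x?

Enumerating: (2,8), (4,2), (6,2), (7,6), (7,8).

5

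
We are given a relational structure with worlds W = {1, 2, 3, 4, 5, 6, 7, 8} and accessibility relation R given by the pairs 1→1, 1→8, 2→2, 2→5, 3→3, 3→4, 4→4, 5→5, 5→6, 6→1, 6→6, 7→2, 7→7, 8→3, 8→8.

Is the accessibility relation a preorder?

Reflexive: yes — every world is R-related to itself.
Transitive: no — 1 R 8 and 8 R 3, but not 1 R 3.
So R is not a preorder.

No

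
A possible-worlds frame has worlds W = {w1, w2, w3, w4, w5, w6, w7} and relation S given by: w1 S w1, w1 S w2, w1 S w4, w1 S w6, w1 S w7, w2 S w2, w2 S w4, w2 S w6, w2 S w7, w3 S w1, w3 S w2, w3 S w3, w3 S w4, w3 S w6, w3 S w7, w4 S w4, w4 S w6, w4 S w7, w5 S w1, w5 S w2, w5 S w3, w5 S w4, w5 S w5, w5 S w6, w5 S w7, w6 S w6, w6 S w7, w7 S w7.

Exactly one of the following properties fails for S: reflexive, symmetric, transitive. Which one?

Reflexive: yes — every world is S-related to itself.
Symmetric: no — w1 S w2 but not w2 S w1.
Transitive: yes — every two-step S-path is closed by a direct edge.
Only symmetric fails.

symmetric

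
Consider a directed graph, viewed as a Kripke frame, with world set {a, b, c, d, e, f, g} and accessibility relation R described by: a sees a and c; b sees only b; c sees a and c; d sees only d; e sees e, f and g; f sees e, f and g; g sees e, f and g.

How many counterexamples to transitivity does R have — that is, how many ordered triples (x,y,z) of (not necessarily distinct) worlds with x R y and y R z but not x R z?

R is transitive; there are no such tuples.

0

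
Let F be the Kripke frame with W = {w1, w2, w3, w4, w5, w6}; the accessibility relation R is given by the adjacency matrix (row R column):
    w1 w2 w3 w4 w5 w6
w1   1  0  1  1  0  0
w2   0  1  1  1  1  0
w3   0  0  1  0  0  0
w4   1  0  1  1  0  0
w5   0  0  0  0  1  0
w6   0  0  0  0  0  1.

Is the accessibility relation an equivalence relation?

Reflexive: yes — every world is R-related to itself.
Symmetric: no — w1 R w3 but not w3 R w1.
Transitive: no — w2 R w4 and w4 R w1, but not w2 R w1.
So R is not an equivalence relation.

No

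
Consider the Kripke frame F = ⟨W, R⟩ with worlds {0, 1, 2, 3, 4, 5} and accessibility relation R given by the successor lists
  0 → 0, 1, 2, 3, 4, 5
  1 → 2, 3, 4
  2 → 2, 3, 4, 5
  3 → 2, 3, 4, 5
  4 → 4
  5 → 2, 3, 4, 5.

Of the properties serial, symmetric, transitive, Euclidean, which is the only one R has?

Serial: yes — every world has a successor (e.g. 0 R 0).
Symmetric: no — 0 R 1 but not 1 R 0.
Transitive: no — 1 R 2 and 2 R 5, but not 1 R 5.
Euclidean: no — 0 R 1 and 0 R 5, but not 1 R 5.
Only serial holds.

serial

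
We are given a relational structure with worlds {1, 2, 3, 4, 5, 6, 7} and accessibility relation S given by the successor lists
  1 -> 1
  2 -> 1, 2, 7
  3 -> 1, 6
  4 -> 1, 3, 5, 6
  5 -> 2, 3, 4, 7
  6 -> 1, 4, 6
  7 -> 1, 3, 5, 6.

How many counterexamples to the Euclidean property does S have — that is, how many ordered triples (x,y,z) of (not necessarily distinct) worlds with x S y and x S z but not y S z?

Enumerating: (2,1,2), (2,1,7), (2,7,2), (2,7,7), (3,1,6), (4,1,3), (4,1,5), (4,1,6), (4,3,3), (4,3,5), (4,5,1), (4,5,5), … and 28 more.
Total: 40.

40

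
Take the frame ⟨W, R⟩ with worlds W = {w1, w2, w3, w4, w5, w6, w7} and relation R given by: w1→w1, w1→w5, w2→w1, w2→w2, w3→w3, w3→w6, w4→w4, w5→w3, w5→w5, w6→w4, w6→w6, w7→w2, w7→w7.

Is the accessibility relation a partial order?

No

Reflexive: yes — every world is R-related to itself.
Transitive: no — w1 R w5 and w5 R w3, but not w1 R w3.
Antisymmetric: yes — no distinct pair is related both ways.
So R is not a partial order.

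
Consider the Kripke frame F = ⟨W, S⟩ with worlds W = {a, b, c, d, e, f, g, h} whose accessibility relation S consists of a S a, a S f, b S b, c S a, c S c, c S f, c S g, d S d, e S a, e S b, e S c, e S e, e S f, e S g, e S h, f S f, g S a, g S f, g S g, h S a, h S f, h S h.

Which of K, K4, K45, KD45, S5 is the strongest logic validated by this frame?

Transitive (axiom 4): yes — every two-step S-path is closed by a direct edge.
Euclidean (axiom 5): no — c S a and c S g, but not a S g.
Serial (axiom D): yes — every world has a successor (e.g. a S a).
Reflexive (axiom T): yes — every world is S-related to itself.
So F validates K, K4; K45 would additionally require S to be Euclidean. The strongest is K4.

K4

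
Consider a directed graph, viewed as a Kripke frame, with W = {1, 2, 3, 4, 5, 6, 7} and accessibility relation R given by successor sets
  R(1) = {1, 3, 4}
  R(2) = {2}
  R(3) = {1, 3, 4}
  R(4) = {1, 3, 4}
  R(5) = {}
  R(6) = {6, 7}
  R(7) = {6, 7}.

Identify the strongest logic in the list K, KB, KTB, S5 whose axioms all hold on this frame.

KB

Symmetric (axiom B): yes — every pair in R has its reverse in R.
Reflexive (axiom T): no — 5 is not related to itself.
Euclidean (axiom 5): yes — any two successors of a common world are R-related.
So F validates K, KB; KTB would additionally require R to be reflexive. The strongest is KB.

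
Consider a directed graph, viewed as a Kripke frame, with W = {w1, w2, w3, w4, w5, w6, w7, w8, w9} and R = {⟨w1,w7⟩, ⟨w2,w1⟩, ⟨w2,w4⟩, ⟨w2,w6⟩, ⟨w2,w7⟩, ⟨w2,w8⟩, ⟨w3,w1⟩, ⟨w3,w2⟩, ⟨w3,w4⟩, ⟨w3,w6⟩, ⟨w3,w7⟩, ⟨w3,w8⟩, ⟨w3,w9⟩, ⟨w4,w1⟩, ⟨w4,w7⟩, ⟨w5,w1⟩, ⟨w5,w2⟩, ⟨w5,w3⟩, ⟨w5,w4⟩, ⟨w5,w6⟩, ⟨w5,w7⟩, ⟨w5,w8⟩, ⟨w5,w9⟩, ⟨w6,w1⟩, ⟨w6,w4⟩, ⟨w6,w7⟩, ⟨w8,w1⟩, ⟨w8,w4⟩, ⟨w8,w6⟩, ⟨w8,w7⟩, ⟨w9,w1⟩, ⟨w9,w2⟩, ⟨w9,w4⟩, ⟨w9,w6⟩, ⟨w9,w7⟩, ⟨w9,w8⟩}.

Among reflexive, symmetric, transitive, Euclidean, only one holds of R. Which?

Reflexive: no — w1 is not related to itself.
Symmetric: no — w1 R w7 but not w7 R w1.
Transitive: yes — every two-step R-path is closed by a direct edge.
Euclidean: no — w2 R w1 and w2 R w4, but not w1 R w4.
Only transitive holds.

transitive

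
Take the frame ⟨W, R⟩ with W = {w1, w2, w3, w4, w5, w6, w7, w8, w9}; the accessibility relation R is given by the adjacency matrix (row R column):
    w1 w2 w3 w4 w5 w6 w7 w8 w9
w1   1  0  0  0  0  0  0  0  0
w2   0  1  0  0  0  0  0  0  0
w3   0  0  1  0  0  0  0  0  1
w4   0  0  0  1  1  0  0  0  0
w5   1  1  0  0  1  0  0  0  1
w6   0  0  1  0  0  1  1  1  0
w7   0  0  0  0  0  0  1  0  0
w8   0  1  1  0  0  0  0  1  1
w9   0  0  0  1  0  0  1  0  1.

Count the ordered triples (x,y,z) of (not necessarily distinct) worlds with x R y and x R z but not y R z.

31

Enumerating: (w3,w9,w3), (w4,w5,w4), (w5,w1,w2), (w5,w1,w5), (w5,w1,w9), (w5,w2,w1), (w5,w2,w5), (w5,w2,w9), (w5,w9,w1), (w5,w9,w2), (w5,w9,w5), (w6,w3,w6), … and 19 more.
Total: 31.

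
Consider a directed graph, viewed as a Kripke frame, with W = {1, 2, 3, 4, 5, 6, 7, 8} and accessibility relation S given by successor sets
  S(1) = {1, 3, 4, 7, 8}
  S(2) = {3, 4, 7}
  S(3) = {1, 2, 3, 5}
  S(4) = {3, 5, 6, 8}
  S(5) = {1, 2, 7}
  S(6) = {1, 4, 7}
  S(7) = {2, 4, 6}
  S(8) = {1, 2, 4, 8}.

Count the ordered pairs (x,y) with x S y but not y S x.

Enumerating: (1,4), (1,7), (2,4), (3,5), (4,3), (4,5), (5,1), (5,2), (5,7), (6,1), (7,4), (8,2).

12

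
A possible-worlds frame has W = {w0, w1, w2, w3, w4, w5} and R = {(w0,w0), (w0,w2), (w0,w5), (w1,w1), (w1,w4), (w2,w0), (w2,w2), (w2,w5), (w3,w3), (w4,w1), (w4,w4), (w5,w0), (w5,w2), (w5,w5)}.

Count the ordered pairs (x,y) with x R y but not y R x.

0

R is symmetric; there are no such tuples.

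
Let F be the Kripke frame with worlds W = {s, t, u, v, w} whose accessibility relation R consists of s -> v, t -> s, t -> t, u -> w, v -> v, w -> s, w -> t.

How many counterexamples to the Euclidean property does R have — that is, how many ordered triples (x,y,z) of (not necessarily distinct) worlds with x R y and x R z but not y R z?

5

Enumerating: (t,s,s), (t,s,t), (u,w,w), (w,s,s), (w,s,t).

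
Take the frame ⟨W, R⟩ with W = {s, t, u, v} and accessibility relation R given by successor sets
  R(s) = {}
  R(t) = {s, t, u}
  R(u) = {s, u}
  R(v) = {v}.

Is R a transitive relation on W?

Transitive: yes — every two-step R-path is closed by a direct edge.

Yes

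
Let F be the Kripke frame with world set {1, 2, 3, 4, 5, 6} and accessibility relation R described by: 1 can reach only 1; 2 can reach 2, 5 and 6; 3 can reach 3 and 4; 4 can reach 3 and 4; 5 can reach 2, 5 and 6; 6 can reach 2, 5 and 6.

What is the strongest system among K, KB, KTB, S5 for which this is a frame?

S5

Symmetric (axiom B): yes — every pair in R has its reverse in R.
Reflexive (axiom T): yes — every world is R-related to itself.
Euclidean (axiom 5): yes — any two successors of a common world are R-related.
So F validates K, KB, KTB, S5. The strongest is S5.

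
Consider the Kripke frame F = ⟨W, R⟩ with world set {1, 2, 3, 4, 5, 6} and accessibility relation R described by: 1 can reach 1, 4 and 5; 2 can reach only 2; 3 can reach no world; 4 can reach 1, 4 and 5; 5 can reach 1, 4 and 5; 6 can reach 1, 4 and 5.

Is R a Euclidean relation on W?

Euclidean: yes — any two successors of a common world are R-related.

Yes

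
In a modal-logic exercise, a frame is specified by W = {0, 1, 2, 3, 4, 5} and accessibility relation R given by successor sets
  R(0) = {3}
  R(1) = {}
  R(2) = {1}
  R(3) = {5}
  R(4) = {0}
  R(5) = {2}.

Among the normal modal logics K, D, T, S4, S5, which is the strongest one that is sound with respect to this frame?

K

Serial (axiom D): no — 1 has no R-successor.
Reflexive (axiom T): no — 0 is not related to itself.
Transitive (axiom 4): no — 0 R 3 and 3 R 5, but not 0 R 5.
Euclidean (axiom 5): no — 0 R 3 and 0 R 3, but not 3 R 3.
So F validates K; D would additionally require R to be serial. The strongest is K.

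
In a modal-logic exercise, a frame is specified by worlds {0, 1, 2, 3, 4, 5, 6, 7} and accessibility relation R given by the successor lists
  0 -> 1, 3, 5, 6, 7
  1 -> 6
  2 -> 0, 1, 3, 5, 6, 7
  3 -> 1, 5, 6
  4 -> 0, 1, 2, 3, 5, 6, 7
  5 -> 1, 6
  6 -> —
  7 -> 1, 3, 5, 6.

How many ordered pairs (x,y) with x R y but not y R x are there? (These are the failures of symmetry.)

Enumerating: (0,1), (0,3), (0,5), (0,6), (0,7), (1,6), (2,0), (2,1), (2,3), (2,5), (2,6), (2,7), … and 16 more.
Total: 28.

28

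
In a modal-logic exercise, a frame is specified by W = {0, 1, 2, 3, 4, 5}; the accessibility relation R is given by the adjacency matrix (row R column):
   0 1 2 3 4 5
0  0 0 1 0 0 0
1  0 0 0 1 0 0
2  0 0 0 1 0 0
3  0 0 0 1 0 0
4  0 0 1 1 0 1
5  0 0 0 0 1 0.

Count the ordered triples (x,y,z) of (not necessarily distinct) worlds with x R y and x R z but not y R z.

Enumerating: (0,2,2), (4,2,2), (4,2,5), (4,3,2), (4,3,5), (4,5,2), (4,5,3), (4,5,5), (5,4,4).

9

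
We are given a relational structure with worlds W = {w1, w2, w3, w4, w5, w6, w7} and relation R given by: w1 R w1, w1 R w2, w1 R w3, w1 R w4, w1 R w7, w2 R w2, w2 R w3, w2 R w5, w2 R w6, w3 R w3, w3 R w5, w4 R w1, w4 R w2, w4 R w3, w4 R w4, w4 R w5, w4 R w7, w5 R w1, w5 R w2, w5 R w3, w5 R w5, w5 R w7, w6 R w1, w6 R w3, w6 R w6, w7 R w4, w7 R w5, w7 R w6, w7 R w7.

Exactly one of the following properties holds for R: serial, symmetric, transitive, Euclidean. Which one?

serial

Serial: yes — every world has a successor (e.g. w1 R w1).
Symmetric: no — w1 R w2 but not w2 R w1.
Transitive: no — w1 R w2 and w2 R w5, but not w1 R w5.
Euclidean: no — w1 R w2 and w1 R w4, but not w2 R w4.
Only serial holds.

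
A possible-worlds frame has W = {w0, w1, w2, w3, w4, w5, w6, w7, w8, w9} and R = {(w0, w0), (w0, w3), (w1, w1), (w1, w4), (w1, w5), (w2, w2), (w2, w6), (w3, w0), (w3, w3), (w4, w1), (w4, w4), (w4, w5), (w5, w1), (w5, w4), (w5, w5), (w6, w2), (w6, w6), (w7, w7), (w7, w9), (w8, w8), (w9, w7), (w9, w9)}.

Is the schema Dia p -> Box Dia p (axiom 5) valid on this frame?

The schema 5 characterises exactly the Euclidean frames.
Euclidean: yes — any two successors of a common world are R-related.

Yes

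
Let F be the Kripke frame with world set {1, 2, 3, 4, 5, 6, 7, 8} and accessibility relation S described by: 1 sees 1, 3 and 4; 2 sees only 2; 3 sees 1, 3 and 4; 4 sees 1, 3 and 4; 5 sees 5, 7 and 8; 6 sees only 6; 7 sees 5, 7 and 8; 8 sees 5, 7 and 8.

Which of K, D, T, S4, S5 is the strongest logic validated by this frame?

Serial (axiom D): yes — every world has a successor (e.g. 1 S 1).
Reflexive (axiom T): yes — every world is S-related to itself.
Transitive (axiom 4): yes — every two-step S-path is closed by a direct edge.
Euclidean (axiom 5): yes — any two successors of a common world are S-related.
So F validates K, D, T, S4, S5. The strongest is S5.

S5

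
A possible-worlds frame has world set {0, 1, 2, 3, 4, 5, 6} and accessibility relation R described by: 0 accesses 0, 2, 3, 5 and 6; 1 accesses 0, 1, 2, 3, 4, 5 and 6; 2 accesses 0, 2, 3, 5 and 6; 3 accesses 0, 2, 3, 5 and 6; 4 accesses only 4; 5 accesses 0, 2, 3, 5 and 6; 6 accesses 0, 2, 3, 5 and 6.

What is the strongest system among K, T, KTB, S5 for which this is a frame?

T

Reflexive (axiom T): yes — every world is R-related to itself.
Symmetric (axiom B): no — 1 R 0 but not 0 R 1.
Euclidean (axiom 5): no — 1 R 0 and 1 R 4, but not 0 R 4.
So F validates K, T; KTB would additionally require R to be symmetric. The strongest is T.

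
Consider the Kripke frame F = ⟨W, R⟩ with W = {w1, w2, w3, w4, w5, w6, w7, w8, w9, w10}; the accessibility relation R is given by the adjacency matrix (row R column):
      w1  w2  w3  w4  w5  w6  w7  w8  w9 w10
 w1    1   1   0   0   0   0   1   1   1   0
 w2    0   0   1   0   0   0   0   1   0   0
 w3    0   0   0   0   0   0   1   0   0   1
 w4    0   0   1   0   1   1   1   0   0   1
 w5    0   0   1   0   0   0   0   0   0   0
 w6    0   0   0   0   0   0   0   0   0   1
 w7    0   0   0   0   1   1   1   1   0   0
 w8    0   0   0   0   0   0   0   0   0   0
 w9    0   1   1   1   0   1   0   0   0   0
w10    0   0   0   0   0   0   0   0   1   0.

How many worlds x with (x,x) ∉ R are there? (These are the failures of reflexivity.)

8

Enumerating: w2, w3, w4, w5, w6, w8, w9, w10.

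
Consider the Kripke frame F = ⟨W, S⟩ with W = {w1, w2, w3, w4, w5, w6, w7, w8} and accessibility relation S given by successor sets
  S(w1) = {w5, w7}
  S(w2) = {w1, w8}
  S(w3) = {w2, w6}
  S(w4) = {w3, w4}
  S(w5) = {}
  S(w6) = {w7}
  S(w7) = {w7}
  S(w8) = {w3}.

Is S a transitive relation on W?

Transitive: no — w2 S w1 and w1 S w5, but not w2 S w5.

No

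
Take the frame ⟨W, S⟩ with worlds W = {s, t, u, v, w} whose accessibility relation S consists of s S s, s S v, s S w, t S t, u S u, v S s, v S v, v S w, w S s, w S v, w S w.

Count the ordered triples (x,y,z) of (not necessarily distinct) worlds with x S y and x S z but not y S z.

0

S is Euclidean; there are no such tuples.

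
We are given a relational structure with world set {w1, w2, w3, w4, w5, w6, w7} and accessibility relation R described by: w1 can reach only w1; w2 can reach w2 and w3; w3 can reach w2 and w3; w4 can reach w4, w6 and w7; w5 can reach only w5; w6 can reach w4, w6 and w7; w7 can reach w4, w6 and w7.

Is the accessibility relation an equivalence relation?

Yes

Reflexive: yes — every world is R-related to itself.
Symmetric: yes — every pair in R has its reverse in R.
Transitive: yes — every two-step R-path is closed by a direct edge.
So R is an equivalence relation.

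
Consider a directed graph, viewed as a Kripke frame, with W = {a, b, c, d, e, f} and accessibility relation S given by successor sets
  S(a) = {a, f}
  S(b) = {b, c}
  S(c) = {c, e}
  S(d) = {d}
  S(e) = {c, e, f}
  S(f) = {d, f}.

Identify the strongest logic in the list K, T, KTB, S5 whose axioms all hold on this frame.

T

Reflexive (axiom T): yes — every world is S-related to itself.
Symmetric (axiom B): no — a S f but not f S a.
Euclidean (axiom 5): no — e S c and e S f, but not c S f.
So F validates K, T; KTB would additionally require S to be symmetric. The strongest is T.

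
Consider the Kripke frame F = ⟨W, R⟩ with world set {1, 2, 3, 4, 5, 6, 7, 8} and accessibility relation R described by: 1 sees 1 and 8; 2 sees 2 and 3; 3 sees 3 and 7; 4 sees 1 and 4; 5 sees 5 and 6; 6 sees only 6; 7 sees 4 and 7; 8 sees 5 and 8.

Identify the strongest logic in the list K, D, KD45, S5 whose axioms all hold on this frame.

Serial (axiom D): yes — every world has a successor (e.g. 1 R 1).
Euclidean (axiom 5): no — 1 R 8 and 1 R 1, but not 8 R 1.
Transitive (axiom 4): no — 1 R 8 and 8 R 5, but not 1 R 5.
Reflexive (axiom T): yes — every world is R-related to itself.
So F validates K, D; KD45 would additionally require R to be Euclidean and transitive. The strongest is D.

D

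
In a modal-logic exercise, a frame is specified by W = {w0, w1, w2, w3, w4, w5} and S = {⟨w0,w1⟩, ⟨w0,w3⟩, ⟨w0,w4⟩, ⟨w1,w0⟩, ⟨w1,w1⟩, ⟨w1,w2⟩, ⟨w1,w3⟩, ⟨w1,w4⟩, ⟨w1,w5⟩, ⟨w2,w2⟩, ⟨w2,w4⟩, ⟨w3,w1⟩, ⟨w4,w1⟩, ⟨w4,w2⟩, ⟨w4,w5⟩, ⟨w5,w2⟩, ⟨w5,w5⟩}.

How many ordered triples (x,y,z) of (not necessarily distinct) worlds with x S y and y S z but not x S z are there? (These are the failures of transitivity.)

17

Enumerating: (w0,w1,w0), (w0,w1,w2), (w0,w1,w5), (w0,w4,w2), (w0,w4,w5), (w2,w4,w1), (w2,w4,w5), (w3,w1,w0), (w3,w1,w2), (w3,w1,w3), (w3,w1,w4), (w3,w1,w5), (w4,w1,w0), (w4,w1,w3), (w4,w1,w4), (w4,w2,w4), (w5,w2,w4).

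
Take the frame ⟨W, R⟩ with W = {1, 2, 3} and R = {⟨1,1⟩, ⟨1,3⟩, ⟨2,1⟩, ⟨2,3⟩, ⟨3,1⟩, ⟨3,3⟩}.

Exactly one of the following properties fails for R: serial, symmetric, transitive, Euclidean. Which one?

Serial: yes — every world has a successor (e.g. 1 R 1).
Symmetric: no — 2 R 1 but not 1 R 2.
Transitive: yes — every two-step R-path is closed by a direct edge.
Euclidean: yes — any two successors of a common world are R-related.
Only symmetric fails.

symmetric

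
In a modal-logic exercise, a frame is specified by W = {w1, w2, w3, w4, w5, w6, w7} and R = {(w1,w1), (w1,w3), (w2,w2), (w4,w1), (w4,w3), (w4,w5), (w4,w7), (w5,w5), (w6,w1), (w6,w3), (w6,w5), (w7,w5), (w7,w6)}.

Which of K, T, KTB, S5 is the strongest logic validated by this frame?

K

Reflexive (axiom T): no — w3 is not related to itself.
Symmetric (axiom B): no — w1 R w3 but not w3 R w1.
Euclidean (axiom 5): no — w4 R w1 and w4 R w5, but not w1 R w5.
So F validates K; T would additionally require R to be reflexive. The strongest is K.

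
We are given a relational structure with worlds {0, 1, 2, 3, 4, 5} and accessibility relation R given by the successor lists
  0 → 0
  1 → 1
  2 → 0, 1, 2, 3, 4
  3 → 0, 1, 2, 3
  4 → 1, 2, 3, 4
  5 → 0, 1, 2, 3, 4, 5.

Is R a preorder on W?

Reflexive: yes — every world is R-related to itself.
Transitive: no — 3 R 2 and 2 R 4, but not 3 R 4.
So R is not a preorder.

No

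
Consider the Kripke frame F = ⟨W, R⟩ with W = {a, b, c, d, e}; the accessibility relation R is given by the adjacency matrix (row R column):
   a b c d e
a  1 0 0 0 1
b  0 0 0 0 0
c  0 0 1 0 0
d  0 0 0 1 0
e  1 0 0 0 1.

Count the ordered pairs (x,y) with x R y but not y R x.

R is symmetric; there are no such tuples.

0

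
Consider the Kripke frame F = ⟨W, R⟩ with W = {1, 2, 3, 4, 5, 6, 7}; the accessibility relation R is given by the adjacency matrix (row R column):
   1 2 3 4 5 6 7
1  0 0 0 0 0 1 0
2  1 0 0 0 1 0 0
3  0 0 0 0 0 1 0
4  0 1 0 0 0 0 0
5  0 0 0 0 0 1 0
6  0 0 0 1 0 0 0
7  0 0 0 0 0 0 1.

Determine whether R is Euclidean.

No

Euclidean: no — 2 R 1 and 2 R 5, but not 1 R 5.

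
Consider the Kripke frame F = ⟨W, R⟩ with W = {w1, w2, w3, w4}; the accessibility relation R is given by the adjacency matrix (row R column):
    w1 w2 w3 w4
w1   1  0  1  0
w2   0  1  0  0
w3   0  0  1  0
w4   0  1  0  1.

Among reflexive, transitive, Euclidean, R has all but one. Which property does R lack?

Euclidean

Reflexive: yes — every world is R-related to itself.
Transitive: yes — every two-step R-path is closed by a direct edge.
Euclidean: no — w1 R w3 and w1 R w1, but not w3 R w1.
Only Euclidean fails.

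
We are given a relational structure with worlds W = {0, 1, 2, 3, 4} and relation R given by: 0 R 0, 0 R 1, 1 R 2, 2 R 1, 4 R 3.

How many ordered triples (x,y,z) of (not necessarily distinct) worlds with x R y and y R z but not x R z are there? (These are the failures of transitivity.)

Enumerating: (0,1,2), (1,2,1), (2,1,2).

3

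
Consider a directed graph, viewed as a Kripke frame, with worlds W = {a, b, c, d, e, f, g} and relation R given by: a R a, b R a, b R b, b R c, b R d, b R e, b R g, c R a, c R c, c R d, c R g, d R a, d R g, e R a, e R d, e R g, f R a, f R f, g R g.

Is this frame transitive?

Transitive: yes — every two-step R-path is closed by a direct edge.

Yes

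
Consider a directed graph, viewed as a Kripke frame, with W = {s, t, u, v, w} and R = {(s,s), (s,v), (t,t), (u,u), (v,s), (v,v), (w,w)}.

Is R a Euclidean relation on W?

Euclidean: yes — any two successors of a common world are R-related.

Yes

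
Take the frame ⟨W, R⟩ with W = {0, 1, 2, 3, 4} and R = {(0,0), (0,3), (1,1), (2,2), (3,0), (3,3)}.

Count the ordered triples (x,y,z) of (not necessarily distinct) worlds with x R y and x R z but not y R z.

0

R is Euclidean; there are no such tuples.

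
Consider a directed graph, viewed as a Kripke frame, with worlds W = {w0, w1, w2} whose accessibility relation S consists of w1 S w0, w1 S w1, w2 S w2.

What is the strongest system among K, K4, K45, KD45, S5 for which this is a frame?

Transitive (axiom 4): yes — every two-step S-path is closed by a direct edge.
Euclidean (axiom 5): no — w1 S w0 and w1 S w0, but not w0 S w0.
Serial (axiom D): no — w0 has no S-successor.
Reflexive (axiom T): no — w0 is not related to itself.
So F validates K, K4; K45 would additionally require S to be Euclidean. The strongest is K4.

K4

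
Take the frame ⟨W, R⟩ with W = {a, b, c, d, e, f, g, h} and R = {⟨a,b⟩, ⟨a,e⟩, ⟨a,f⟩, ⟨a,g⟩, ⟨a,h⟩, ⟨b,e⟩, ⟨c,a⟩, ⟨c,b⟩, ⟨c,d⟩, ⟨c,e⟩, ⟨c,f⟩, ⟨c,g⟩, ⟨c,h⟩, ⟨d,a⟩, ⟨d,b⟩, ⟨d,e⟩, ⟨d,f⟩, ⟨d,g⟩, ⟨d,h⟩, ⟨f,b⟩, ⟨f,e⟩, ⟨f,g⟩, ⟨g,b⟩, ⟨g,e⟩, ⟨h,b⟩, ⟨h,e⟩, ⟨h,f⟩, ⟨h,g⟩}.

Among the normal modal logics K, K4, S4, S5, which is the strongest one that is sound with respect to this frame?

Transitive (axiom 4): yes — every two-step R-path is closed by a direct edge.
Reflexive (axiom T): no — a is not related to itself.
Euclidean (axiom 5): no — a R b and a R f, but not b R f.
So F validates K, K4; S4 would additionally require R to be reflexive. The strongest is K4.

K4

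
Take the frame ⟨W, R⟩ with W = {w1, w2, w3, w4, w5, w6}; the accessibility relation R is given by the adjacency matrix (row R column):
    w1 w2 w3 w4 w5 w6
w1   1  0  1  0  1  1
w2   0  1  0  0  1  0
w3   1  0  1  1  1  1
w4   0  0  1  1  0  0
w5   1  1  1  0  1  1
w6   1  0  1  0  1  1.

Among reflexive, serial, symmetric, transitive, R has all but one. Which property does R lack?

Reflexive: yes — every world is R-related to itself.
Serial: yes — every world has a successor (e.g. w1 R w1).
Symmetric: yes — every pair in R has its reverse in R.
Transitive: no — w1 R w3 and w3 R w4, but not w1 R w4.
Only transitive fails.

transitive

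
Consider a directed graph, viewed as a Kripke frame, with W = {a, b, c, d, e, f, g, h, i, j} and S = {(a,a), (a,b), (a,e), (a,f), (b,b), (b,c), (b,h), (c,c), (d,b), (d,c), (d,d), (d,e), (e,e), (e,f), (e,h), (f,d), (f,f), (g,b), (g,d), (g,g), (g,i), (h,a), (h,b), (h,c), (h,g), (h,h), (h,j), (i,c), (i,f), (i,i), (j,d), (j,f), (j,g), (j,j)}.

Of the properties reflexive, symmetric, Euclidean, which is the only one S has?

reflexive

Reflexive: yes — every world is S-related to itself.
Symmetric: no — a S b but not b S a.
Euclidean: no — a S b and a S e, but not b S e.
Only reflexive holds.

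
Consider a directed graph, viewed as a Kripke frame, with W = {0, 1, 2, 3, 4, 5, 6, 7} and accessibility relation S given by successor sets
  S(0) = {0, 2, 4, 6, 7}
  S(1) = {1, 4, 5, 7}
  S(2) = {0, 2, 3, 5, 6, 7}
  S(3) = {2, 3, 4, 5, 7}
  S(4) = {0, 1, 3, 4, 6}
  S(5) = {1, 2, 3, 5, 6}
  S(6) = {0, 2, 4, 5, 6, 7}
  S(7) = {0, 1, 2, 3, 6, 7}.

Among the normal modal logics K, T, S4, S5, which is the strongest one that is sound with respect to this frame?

Reflexive (axiom T): yes — every world is S-related to itself.
Transitive (axiom 4): no — 0 S 2 and 2 S 3, but not 0 S 3.
Euclidean (axiom 5): no — 0 S 2 and 0 S 4, but not 2 S 4.
So F validates K, T; S4 would additionally require S to be transitive. The strongest is T.

T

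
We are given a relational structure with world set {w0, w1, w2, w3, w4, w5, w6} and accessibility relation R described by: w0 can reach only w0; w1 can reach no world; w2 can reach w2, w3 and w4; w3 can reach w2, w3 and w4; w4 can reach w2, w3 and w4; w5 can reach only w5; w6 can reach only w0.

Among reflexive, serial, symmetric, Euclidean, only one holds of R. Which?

Reflexive: no — w1 is not related to itself.
Serial: no — w1 has no R-successor.
Symmetric: no — w6 R w0 but not w0 R w6.
Euclidean: yes — any two successors of a common world are R-related.
Only Euclidean holds.

Euclidean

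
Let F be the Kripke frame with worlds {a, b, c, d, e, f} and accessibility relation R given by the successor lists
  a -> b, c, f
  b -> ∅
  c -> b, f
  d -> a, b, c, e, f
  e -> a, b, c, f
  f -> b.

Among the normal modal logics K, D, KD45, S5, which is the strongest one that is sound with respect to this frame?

Serial (axiom D): no — b has no R-successor.
Euclidean (axiom 5): no — a R b and a R c, but not b R c.
Transitive (axiom 4): yes — every two-step R-path is closed by a direct edge.
Reflexive (axiom T): no — a is not related to itself.
So F validates K; D would additionally require R to be serial. The strongest is K.

K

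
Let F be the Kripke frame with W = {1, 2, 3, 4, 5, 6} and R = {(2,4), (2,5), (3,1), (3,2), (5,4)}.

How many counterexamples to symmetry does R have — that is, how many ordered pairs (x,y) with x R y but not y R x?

5

Enumerating: (2,4), (2,5), (3,1), (3,2), (5,4).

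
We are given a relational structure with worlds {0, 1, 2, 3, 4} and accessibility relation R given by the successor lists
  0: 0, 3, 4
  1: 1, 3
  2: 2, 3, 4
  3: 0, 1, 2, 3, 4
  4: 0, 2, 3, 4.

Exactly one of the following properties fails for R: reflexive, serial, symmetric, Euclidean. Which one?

Reflexive: yes — every world is R-related to itself.
Serial: yes — every world has a successor (e.g. 0 R 0).
Symmetric: yes — every pair in R has its reverse in R.
Euclidean: no — 3 R 0 and 3 R 1, but not 0 R 1.
Only Euclidean fails.

Euclidean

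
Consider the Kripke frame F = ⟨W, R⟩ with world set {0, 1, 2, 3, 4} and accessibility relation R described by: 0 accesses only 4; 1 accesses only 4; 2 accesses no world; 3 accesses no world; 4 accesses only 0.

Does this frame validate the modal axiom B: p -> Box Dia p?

No

The schema B characterises exactly the symmetric frames.
Symmetric: no — 1 R 4 but not 4 R 1.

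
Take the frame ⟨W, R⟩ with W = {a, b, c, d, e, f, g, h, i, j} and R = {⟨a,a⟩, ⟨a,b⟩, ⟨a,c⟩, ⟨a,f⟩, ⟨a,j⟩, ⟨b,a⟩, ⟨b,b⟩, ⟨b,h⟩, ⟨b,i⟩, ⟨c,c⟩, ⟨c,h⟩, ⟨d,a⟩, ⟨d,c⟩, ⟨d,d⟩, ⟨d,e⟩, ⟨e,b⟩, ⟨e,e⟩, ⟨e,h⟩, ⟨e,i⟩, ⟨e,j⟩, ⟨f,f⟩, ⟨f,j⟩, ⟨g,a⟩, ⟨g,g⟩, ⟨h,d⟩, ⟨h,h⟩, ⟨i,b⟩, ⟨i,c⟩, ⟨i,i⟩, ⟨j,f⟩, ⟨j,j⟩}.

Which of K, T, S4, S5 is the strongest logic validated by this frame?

T

Reflexive (axiom T): yes — every world is R-related to itself.
Transitive (axiom 4): no — a R b and b R h, but not a R h.
Euclidean (axiom 5): no — a R b and a R c, but not b R c.
So F validates K, T; S4 would additionally require R to be transitive. The strongest is T.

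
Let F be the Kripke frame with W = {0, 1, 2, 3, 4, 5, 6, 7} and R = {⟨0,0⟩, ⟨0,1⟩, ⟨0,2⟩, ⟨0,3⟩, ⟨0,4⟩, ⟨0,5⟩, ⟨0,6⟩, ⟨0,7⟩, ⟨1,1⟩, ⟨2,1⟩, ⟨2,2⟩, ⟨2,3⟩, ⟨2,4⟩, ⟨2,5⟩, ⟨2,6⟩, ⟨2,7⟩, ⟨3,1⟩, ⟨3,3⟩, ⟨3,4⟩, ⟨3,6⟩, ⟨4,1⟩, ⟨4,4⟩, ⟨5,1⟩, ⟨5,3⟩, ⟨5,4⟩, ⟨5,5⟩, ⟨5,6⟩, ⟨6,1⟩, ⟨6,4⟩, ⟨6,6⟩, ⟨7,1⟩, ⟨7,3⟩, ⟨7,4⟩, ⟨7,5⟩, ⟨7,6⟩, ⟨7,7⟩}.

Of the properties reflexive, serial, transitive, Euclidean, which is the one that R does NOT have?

Euclidean

Reflexive: yes — every world is R-related to itself.
Serial: yes — every world has a successor (e.g. 0 R 0).
Transitive: yes — every two-step R-path is closed by a direct edge.
Euclidean: no — 0 R 1 and 0 R 2, but not 1 R 2.
Only Euclidean fails.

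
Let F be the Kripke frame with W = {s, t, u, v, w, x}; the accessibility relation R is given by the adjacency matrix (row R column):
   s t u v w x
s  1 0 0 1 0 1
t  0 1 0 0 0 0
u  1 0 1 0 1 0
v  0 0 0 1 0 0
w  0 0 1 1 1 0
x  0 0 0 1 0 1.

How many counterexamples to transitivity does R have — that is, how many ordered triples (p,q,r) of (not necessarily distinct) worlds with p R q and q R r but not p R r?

4

Enumerating: (u,s,v), (u,s,x), (u,w,v), (w,u,s).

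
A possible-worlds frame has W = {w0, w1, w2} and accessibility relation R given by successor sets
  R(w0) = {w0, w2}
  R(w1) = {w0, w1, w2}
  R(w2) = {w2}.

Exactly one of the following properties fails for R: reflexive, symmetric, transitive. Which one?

symmetric

Reflexive: yes — every world is R-related to itself.
Symmetric: no — w0 R w2 but not w2 R w0.
Transitive: yes — every two-step R-path is closed by a direct edge.
Only symmetric fails.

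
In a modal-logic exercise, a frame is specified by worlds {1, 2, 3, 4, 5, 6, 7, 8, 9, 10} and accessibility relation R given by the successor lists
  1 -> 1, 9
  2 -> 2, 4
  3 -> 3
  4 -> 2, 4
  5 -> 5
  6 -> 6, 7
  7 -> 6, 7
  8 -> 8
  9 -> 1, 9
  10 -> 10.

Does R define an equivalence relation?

Reflexive: yes — every world is R-related to itself.
Symmetric: yes — every pair in R has its reverse in R.
Transitive: yes — every two-step R-path is closed by a direct edge.
So R is an equivalence relation.

Yes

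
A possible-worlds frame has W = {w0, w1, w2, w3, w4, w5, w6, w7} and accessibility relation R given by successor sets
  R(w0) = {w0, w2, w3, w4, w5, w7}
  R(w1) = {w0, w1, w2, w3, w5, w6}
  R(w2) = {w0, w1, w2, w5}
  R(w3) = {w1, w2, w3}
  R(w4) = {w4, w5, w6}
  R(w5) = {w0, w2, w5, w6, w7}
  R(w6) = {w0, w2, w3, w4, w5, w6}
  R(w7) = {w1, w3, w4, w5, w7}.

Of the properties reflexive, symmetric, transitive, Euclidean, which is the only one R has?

reflexive

Reflexive: yes — every world is R-related to itself.
Symmetric: no — w0 R w3 but not w3 R w0.
Transitive: no — w0 R w2 and w2 R w1, but not w0 R w1.
Euclidean: no — w0 R w2 and w0 R w3, but not w2 R w3.
Only reflexive holds.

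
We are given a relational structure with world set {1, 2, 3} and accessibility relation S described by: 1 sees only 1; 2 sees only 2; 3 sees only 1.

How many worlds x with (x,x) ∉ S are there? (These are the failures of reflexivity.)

1

Enumerating: 3.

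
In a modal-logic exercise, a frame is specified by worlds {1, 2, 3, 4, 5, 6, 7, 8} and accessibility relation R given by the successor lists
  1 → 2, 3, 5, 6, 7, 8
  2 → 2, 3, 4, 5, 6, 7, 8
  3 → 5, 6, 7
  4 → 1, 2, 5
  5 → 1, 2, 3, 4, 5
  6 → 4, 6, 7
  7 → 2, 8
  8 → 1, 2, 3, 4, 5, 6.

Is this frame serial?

Serial: yes — every world has a successor (e.g. 1 R 2).

Yes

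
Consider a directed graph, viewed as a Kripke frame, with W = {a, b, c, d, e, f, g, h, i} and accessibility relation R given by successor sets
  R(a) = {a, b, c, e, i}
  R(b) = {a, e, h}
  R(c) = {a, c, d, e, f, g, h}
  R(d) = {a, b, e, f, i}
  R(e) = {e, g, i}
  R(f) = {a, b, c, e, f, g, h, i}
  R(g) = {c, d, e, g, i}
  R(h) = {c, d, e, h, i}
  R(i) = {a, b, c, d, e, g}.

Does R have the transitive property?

No

Transitive: no — a R b and b R h, but not a R h.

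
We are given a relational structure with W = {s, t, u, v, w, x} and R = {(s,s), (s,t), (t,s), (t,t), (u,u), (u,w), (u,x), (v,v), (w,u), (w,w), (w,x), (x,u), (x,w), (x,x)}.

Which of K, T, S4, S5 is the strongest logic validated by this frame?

Reflexive (axiom T): yes — every world is R-related to itself.
Transitive (axiom 4): yes — every two-step R-path is closed by a direct edge.
Euclidean (axiom 5): yes — any two successors of a common world are R-related.
So F validates K, T, S4, S5. The strongest is S5.

S5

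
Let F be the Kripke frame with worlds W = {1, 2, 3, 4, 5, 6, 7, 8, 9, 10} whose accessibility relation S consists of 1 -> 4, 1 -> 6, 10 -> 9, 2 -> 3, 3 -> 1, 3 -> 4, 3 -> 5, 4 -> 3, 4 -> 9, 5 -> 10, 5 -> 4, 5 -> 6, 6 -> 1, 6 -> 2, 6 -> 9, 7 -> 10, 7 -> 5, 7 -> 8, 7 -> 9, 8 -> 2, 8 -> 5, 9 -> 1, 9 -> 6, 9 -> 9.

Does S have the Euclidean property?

Euclidean: no — 1 S 4 and 1 S 6, but not 4 S 6.

No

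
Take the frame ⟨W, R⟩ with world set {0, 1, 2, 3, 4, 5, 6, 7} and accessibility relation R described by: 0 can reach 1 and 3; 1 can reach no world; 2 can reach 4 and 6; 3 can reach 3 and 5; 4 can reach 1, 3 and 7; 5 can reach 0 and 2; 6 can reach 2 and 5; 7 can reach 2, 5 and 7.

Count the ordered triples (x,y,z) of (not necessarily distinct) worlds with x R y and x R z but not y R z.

28

Enumerating: (0,1,1), (0,1,3), (0,3,1), (2,4,4), (2,4,6), (2,6,4), (2,6,6), (3,5,3), (3,5,5), (4,1,1), (4,1,3), (4,1,7), … and 16 more.
Total: 28.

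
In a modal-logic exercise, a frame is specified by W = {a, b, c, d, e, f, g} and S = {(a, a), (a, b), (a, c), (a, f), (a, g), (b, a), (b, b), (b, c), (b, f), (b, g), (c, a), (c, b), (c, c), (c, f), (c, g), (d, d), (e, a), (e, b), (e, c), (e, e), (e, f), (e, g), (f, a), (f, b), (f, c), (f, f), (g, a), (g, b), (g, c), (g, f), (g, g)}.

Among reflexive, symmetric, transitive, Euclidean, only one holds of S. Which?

reflexive

Reflexive: yes — every world is S-related to itself.
Symmetric: no — e S a but not a S e.
Transitive: no — f S a and a S g, but not f S g.
Euclidean: no — a S f and a S g, but not f S g.
Only reflexive holds.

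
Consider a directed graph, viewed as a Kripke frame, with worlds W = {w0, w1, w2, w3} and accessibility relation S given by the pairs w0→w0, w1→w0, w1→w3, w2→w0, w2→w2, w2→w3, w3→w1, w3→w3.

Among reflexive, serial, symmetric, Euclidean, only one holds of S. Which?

serial

Reflexive: no — w1 is not related to itself.
Serial: yes — every world has a successor (e.g. w0 S w0).
Symmetric: no — w1 S w0 but not w0 S w1.
Euclidean: no — w1 S w0 and w1 S w3, but not w0 S w3.
Only serial holds.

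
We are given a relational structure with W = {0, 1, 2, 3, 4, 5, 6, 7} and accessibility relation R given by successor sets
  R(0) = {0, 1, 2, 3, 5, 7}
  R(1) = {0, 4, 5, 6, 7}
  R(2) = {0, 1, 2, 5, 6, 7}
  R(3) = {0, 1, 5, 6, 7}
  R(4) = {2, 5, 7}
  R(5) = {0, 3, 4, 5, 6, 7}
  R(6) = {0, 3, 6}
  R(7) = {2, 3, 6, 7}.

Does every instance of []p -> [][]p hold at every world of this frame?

The schema 4 characterises exactly the transitive frames.
Transitive: no — 0 R 1 and 1 R 4, but not 0 R 4.

No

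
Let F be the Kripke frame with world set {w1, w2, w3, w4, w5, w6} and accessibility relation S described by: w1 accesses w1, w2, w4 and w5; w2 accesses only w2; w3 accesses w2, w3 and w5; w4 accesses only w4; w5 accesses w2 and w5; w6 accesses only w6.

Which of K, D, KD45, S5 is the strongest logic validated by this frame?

D

Serial (axiom D): yes — every world has a successor (e.g. w1 S w1).
Euclidean (axiom 5): no — w1 S w2 and w1 S w4, but not w2 S w4.
Transitive (axiom 4): yes — every two-step S-path is closed by a direct edge.
Reflexive (axiom T): yes — every world is S-related to itself.
So F validates K, D; KD45 would additionally require S to be Euclidean. The strongest is D.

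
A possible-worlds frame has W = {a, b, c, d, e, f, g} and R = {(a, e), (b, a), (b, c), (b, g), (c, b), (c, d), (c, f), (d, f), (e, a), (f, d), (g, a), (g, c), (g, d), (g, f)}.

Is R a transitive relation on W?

No

Transitive: no — b R a and a R e, but not b R e.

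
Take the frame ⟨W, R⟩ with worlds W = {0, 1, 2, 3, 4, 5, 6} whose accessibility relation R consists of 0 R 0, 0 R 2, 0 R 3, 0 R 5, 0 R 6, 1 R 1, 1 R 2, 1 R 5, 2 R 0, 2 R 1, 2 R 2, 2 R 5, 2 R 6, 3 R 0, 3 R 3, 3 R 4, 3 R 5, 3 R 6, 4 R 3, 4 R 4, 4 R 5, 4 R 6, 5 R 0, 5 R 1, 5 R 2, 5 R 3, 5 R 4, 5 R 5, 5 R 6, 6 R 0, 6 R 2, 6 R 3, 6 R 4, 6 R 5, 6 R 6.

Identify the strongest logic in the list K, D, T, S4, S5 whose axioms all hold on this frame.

T

Serial (axiom D): yes — every world has a successor (e.g. 0 R 0).
Reflexive (axiom T): yes — every world is R-related to itself.
Transitive (axiom 4): no — 0 R 2 and 2 R 1, but not 0 R 1.
Euclidean (axiom 5): no — 0 R 2 and 0 R 3, but not 2 R 3.
So F validates K, D, T; S4 would additionally require R to be transitive. The strongest is T.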